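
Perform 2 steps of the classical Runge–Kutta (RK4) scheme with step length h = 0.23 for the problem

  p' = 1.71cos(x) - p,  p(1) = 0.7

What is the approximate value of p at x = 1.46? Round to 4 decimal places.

RK4: k1 = f(x_n, p_n); k2 = f(x_n + h/2, p_n + (h/2)·k1); k3 = f(x_n + h/2, p_n + (h/2)·k2); k4 = f(x_n + h, p_n + h·k3); p_{n+1} = p_n + (h/6)·(k1 + 2k2 + 2k3 + k4).
x=1.000000, p=0.700000:
  k1 = f(1.000000, 0.700000) = 0.223917
  k2 = f(1.115000, 0.725750) = 0.026953
  k3 = f(1.115000, 0.703100) = 0.049604
  k4 = f(1.230000, 0.711409) = -0.139862
  p ← 0.700000 + (0.23/6)·(k1 + 2k2 + 2k3 + k4) = 0.709091
x=1.230000, p=0.709091:
  k1 = f(1.230000, 0.709091) = -0.137545
  k2 = f(1.345000, 0.693274) = -0.310435
  k3 = f(1.345000, 0.673391) = -0.290552
  k4 = f(1.460000, 0.642264) = -0.453190
  p ← 0.709091 + (0.23/6)·(k1 + 2k2 + 2k3 + k4) = 0.640371
p(1.46) ≈ 0.6404

0.6404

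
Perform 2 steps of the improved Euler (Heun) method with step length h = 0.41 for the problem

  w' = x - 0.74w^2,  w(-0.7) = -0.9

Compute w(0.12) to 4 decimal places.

Heun: k1 = f(x_n, w_n); k2 = f(x_n + h, w_n + h·k1); w_{n+1} = w_n + (h/2)·(k1 + k2).
x=-0.700000, w=-0.900000:
  k1 = f(-0.700000, -0.900000) = -1.299400
  k2 = f(-0.290000, -1.432754) = -1.809060
  w ← -0.900000 + (0.41/2)·(-1.299400 + (-1.809060)) = -1.537234
x=-0.290000, w=-1.537234:
  k1 = f(-0.290000, -1.537234) = -2.038686
  k2 = f(0.120000, -2.373096) = -4.047371
  w ← -1.537234 + (0.41/2)·(-2.038686 + (-4.047371)) = -2.784876
w(0.12) ≈ -2.7849

-2.7849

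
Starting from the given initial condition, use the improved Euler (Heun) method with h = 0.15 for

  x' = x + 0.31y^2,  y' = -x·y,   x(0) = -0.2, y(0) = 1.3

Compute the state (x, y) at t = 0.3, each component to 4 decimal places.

-0.0779, 1.3579

Heun on (x,y): k1 = f(t_n, state_n); k2 = f(t_n + h, state_n + h·k1); state_{n+1} = state_n + (h/2)·(k1 + k2).
0.000000: (-0.200000, 1.300000)
  k1 = (0.323900, 0.260000)
  predictor → (-0.151415, 1.339000)
  k2 = (0.404391, 0.202745)
  → (-0.145378, 1.334706)
0.150000: (-0.145378, 1.334706)
  k1 = (0.406868, 0.194037)
  predictor → (-0.084348, 1.363811)
  k2 = (0.492246, 0.115035)
  → (-0.077945, 1.357886)
(x(0.3), y(0.3)) ≈ (-0.0779, 1.3579)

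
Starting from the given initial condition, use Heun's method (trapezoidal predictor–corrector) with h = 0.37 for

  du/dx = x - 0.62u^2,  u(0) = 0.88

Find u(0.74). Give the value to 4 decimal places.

Heun: k1 = f(x_n, u_n); k2 = f(x_n + h, u_n + h·k1); u_{n+1} = u_n + (h/2)·(k1 + k2).
x=0.000000, u=0.880000:
  k1 = f(0.000000, 0.880000) = -0.480128
  k2 = f(0.370000, 0.702353) = 0.064154
  u ← 0.880000 + (0.37/2)·(-0.480128 + 0.064154) = 0.803045
x=0.370000, u=0.803045:
  k1 = f(0.370000, 0.803045) = -0.029826
  k2 = f(0.740000, 0.792009) = 0.351087
  u ← 0.803045 + (0.37/2)·(-0.029826 + 0.351087) = 0.862478
u(0.74) ≈ 0.8625

0.8625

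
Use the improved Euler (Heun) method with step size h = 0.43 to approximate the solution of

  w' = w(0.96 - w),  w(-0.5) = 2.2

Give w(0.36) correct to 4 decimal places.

Heun: k1 = f(t_n, w_n); k2 = f(t_n + h, w_n + h·k1); w_{n+1} = w_n + (h/2)·(k1 + k2).
t=-0.500000, w=2.200000:
  k1 = f(-0.500000, 2.200000) = -2.728000
  k2 = f(-0.070000, 1.026960) = -0.068765
  w ← 2.200000 + (0.43/2)·(-2.728000 + (-0.068765)) = 1.598695
t=-0.070000, w=1.598695:
  k1 = f(-0.070000, 1.598695) = -1.021080
  k2 = f(0.360000, 1.159631) = -0.231499
  w ← 1.598695 + (0.43/2)·(-1.021080 + (-0.231499)) = 1.329391
w(0.36) ≈ 1.3294

1.3294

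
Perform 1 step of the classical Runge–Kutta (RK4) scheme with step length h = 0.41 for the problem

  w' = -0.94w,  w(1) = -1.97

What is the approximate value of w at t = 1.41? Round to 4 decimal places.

RK4: k1 = f(t_n, w_n); k2 = f(t_n + h/2, w_n + (h/2)·k1); k3 = f(t_n + h/2, w_n + (h/2)·k2); k4 = f(t_n + h, w_n + h·k3); w_{n+1} = w_n + (h/6)·(k1 + 2k2 + 2k3 + k4).
t=1.000000, w=-1.970000:
  k1 = f(1.000000, -1.970000) = 1.851800
  k2 = f(1.205000, -1.590381) = 1.494958
  k3 = f(1.205000, -1.663534) = 1.563722
  k4 = f(1.410000, -1.328874) = 1.249142
  w ← -1.970000 + (0.41/6)·(k1 + 2k2 + 2k3 + k4) = -1.340083
w(1.41) ≈ -1.3401

-1.3401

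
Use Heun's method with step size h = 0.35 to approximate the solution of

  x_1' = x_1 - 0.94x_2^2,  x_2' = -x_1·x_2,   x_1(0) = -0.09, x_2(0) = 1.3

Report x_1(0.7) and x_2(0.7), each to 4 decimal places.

-2.2017, 2.2815

Heun on (x_1,x_2): k1 = f(s_n, state_n); k2 = f(s_n + h, state_n + h·k1); state_{n+1} = state_n + (h/2)·(k1 + k2).
0.000000: (-0.090000, 1.300000)
  k1 = (-1.678600, 0.117000)
  predictor → (-0.677510, 1.340950)
  k2 = (-2.367768, 0.908507)
  → (-0.798114, 1.479464)
0.350000: (-0.798114, 1.479464)
  k1 = (-2.855599, 1.180781)
  predictor → (-1.797574, 1.892737)
  k2 = (-5.165081, 3.402335)
  → (-2.201733, 2.281509)
(x_1(0.7), x_2(0.7)) ≈ (-2.2017, 2.2815)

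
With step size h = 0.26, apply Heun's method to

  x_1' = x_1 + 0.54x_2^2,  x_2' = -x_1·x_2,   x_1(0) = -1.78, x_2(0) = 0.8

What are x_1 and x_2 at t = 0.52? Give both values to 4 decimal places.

-2.3355, 2.3360

Heun on (x_1,x_2): k1 = f(t_n, state_n); k2 = f(t_n + h, state_n + h·k1); state_{n+1} = state_n + (h/2)·(k1 + k2).
0.000000: (-1.780000, 0.800000)
  k1 = (-1.434400, 1.424000)
  predictor → (-2.152944, 1.170240)
  k2 = (-1.413435, 2.519461)
  → (-2.150219, 1.312650)
0.260000: (-2.150219, 1.312650)
  k1 = (-1.219772, 2.822484)
  predictor → (-2.467359, 2.046496)
  k2 = (-0.205761, 5.049440)
  → (-2.335538, 2.336000)
(x_1(0.52), x_2(0.52)) ≈ (-2.3355, 2.3360)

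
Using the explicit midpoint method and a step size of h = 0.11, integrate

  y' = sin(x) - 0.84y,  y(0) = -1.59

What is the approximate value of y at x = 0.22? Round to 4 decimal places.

Midpoint: k1 = f(x_n, y_n); k2 = f(x_n + h/2, y_n + (h/2)·k1); y_{n+1} = y_n + h·k2.
x=0.000000, y=-1.590000:
  k1 = f(0.000000, -1.590000) = 1.335600
  k2 = f(0.055000, -1.516542) = 1.328868
  y ← -1.590000 + 0.11·1.328868 = -1.443825
x=0.110000, y=-1.443825:
  k1 = f(0.110000, -1.443825) = 1.322591
  k2 = f(0.165000, -1.371082) = 1.315961
  y ← -1.443825 + 0.11·1.315961 = -1.299069
y(0.22) ≈ -1.2991

-1.2991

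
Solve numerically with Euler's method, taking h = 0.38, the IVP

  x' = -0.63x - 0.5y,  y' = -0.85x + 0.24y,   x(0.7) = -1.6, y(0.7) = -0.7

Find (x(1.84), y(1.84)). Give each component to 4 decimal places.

Euler on (x,y): x_{n+1} = x_n + h·x', y_{n+1} = y_n + h·y'.
0.700000: (-1.600000, -0.700000); f=(1.358000, 1.192000) → (-1.083960, -0.247040)
1.080000: (-1.083960, -0.247040); f=(0.806415, 0.862076) → (-0.777522, 0.080549)
1.460000: (-0.777522, 0.080549); f=(0.449565, 0.680226) → (-0.606688, 0.339035)
(x(1.84), y(1.84)) ≈ (-0.6067, 0.3390)

-0.6067, 0.3390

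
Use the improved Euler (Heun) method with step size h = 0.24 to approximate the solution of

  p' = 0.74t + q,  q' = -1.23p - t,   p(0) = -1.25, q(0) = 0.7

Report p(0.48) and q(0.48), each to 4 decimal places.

Heun on (p,q): k1 = f(t_n, state_n); k2 = f(t_n + h, state_n + h·k1); state_{n+1} = state_n + (h/2)·(k1 + k2).
0.000000: (-1.250000, 0.700000)
  k1 = (0.700000, 1.537500)
  predictor → (-1.082000, 1.069000)
  k2 = (1.246600, 1.090860)
  → (-1.016408, 1.015403)
0.240000: (-1.016408, 1.015403)
  k1 = (1.193003, 1.010182)
  predictor → (-0.730087, 1.257847)
  k2 = (1.613047, 0.418007)
  → (-0.679682, 1.186786)
(p(0.48), q(0.48)) ≈ (-0.6797, 1.1868)

-0.6797, 1.1868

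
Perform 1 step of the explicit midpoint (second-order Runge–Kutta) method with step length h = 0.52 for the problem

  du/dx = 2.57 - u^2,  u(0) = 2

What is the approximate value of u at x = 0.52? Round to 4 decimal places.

Midpoint: k1 = f(x_n, u_n); k2 = f(x_n + h/2, u_n + (h/2)·k1); u_{n+1} = u_n + h·k2.
x=0.000000, u=2.000000:
  k1 = f(0.000000, 2.000000) = -1.430000
  k2 = f(0.260000, 1.628200) = -0.081035
  u ← 2.000000 + 0.52·(-0.081035) = 1.957862
u(0.52) ≈ 1.9579

1.9579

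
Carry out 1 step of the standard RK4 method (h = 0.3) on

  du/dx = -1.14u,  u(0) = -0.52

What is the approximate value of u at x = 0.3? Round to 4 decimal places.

RK4: k1 = f(x_n, u_n); k2 = f(x_n + h/2, u_n + (h/2)·k1); k3 = f(x_n + h/2, u_n + (h/2)·k2); k4 = f(x_n + h, u_n + h·k3); u_{n+1} = u_n + (h/6)·(k1 + 2k2 + 2k3 + k4).
x=0.000000, u=-0.520000:
  k1 = f(0.000000, -0.520000) = 0.592800
  k2 = f(0.150000, -0.431080) = 0.491431
  k3 = f(0.150000, -0.446285) = 0.508765
  k4 = f(0.300000, -0.367370) = 0.418802
  u ← -0.520000 + (0.3/6)·(k1 + 2k2 + 2k3 + k4) = -0.369400
u(0.3) ≈ -0.3694

-0.3694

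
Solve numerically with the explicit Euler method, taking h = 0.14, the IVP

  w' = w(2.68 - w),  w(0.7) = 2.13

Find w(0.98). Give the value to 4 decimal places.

Euler: w_{n+1} = w_n + h·f(s_n, w_n).
s=0.700000, w=2.130000: f=1.171500 → w ← 2.130000 + 0.14·1.171500 = 2.294010
s=0.840000, w=2.294010: f=0.885465 → w ← 2.294010 + 0.14·0.885465 = 2.417975
w(0.98) ≈ 2.4180

2.4180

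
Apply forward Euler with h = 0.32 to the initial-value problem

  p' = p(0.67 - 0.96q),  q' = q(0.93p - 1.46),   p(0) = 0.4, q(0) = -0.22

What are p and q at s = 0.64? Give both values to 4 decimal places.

0.6453, -0.0983

Euler on (p,q): p_{n+1} = p_n + h·p', q_{n+1} = q_n + h·q'.
0.000000: (0.400000, -0.220000); f=(0.352480, 0.239360) → (0.512794, -0.143405)
0.320000: (0.512794, -0.143405); f=(0.414167, 0.140982) → (0.645327, -0.098291)
(p(0.64), q(0.64)) ≈ (0.6453, -0.0983)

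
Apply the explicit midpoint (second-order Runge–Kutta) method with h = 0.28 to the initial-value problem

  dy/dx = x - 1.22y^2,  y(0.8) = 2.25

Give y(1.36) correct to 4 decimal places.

Midpoint: k1 = f(x_n, y_n); k2 = f(x_n + h/2, y_n + (h/2)·k1); y_{n+1} = y_n + h·k2.
x=0.800000, y=2.250000:
  k1 = f(0.800000, 2.250000) = -5.376250
  k2 = f(0.940000, 1.497325) = -1.795218
  y ← 2.250000 + 0.28·(-1.795218) = 1.747339
x=1.080000, y=1.747339:
  k1 = f(1.080000, 1.747339) = -2.644896
  k2 = f(1.220000, 1.377053) = -1.093457
  y ← 1.747339 + 0.28·(-1.093457) = 1.441171
y(1.36) ≈ 1.4412

1.4412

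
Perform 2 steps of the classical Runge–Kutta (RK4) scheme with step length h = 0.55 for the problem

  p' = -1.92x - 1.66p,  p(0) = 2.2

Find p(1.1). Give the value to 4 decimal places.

-0.3279

RK4: k1 = f(x_n, p_n); k2 = f(x_n + h/2, p_n + (h/2)·k1); k3 = f(x_n + h/2, p_n + (h/2)·k2); k4 = f(x_n + h, p_n + h·k3); p_{n+1} = p_n + (h/6)·(k1 + 2k2 + 2k3 + k4).
x=0.000000, p=2.200000:
  k1 = f(0.000000, 2.200000) = -3.652000
  k2 = f(0.275000, 1.195700) = -2.512862
  k3 = f(0.275000, 1.508963) = -3.032878
  k4 = f(0.550000, 0.531917) = -1.938982
  p ← 2.200000 + (0.55/6)·(k1 + 2k2 + 2k3 + k4) = 0.670774
x=0.550000, p=0.670774:
  k1 = f(0.550000, 0.670774) = -2.169485
  k2 = f(0.825000, 0.074166) = -1.707115
  k3 = f(0.825000, 0.201318) = -1.918187
  k4 = f(1.100000, -0.384229) = -1.474180
  p ← 0.670774 + (0.55/6)·(k1 + 2k2 + 2k3 + k4) = -0.327867
p(1.1) ≈ -0.3279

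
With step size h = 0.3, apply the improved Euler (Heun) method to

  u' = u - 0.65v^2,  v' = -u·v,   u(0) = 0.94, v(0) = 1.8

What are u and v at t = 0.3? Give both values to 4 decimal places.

0.6908, 1.4318

Heun on (u,v): k1 = f(t_n, state_n); k2 = f(t_n + h, state_n + h·k1); state_{n+1} = state_n + (h/2)·(k1 + k2).
0.000000: (0.940000, 1.800000)
  k1 = (-1.166000, -1.692000)
  predictor → (0.590200, 1.292400)
  k2 = (-0.495494, -0.762774)
  → (0.690776, 1.431784)
(u(0.3), v(0.3)) ≈ (0.6908, 1.4318)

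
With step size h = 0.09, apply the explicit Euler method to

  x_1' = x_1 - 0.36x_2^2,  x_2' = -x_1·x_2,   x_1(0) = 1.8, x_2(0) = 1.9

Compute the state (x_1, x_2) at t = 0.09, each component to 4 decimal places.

Euler on (x_1,x_2): x_1_{n+1} = x_1_n + h·x_1', x_2_{n+1} = x_2_n + h·x_2'.
0.000000: (1.800000, 1.900000); f=(0.500400, -3.420000) → (1.845036, 1.592200)
(x_1(0.09), x_2(0.09)) ≈ (1.8450, 1.5922)

1.8450, 1.5922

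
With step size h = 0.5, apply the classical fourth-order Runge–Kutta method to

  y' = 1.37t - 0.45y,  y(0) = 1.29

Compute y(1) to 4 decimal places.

1.4154

RK4: k1 = f(t_n, y_n); k2 = f(t_n + h/2, y_n + (h/2)·k1); k3 = f(t_n + h/2, y_n + (h/2)·k2); k4 = f(t_n + h, y_n + h·k3); y_{n+1} = y_n + (h/6)·(k1 + 2k2 + 2k3 + k4).
t=0.000000, y=1.290000:
  k1 = f(0.000000, 1.290000) = -0.580500
  k2 = f(0.250000, 1.144875) = -0.172694
  k3 = f(0.250000, 1.246827) = -0.218572
  k4 = f(0.500000, 1.180714) = 0.153679
  y ← 1.290000 + (0.5/6)·(k1 + 2k2 + 2k3 + k4) = 1.189221
t=0.500000, y=1.189221:
  k1 = f(0.500000, 1.189221) = 0.149851
  k2 = f(0.750000, 1.226683) = 0.475493
  k3 = f(0.750000, 1.308094) = 0.438858
  k4 = f(1.000000, 1.408650) = 0.736108
  y ← 1.189221 + (0.5/6)·(k1 + 2k2 + 2k3 + k4) = 1.415442
y(1) ≈ 1.4154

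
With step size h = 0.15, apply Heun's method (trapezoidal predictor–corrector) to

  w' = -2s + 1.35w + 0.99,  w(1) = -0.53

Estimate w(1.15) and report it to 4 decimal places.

-0.8375

Heun: k1 = f(s_n, w_n); k2 = f(s_n + h, w_n + h·k1); w_{n+1} = w_n + (h/2)·(k1 + k2).
s=1.000000, w=-0.530000:
  k1 = f(1.000000, -0.530000) = -1.725500
  k2 = f(1.150000, -0.788825) = -2.374914
  w ← -0.530000 + (0.15/2)·(-1.725500 + (-2.374914)) = -0.837531
w(1.15) ≈ -0.8375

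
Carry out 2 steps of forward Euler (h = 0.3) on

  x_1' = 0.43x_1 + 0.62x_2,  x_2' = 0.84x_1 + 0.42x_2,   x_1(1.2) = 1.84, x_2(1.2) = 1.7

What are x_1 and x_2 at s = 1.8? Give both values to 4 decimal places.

3.1446, 3.2807

Euler on (x_1,x_2): x_1_{n+1} = x_1_n + h·x_1', x_2_{n+1} = x_2_n + h·x_2'.
1.200000: (1.840000, 1.700000); f=(1.845200, 2.259600) → (2.393560, 2.377880)
1.500000: (2.393560, 2.377880); f=(2.503516, 3.009300) → (3.144615, 3.280670)
(x_1(1.8), x_2(1.8)) ≈ (3.1446, 3.2807)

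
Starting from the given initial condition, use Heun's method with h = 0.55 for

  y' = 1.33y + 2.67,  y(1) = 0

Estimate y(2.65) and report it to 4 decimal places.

Heun: k1 = f(t_n, y_n); k2 = f(t_n + h, y_n + h·k1); y_{n+1} = y_n + (h/2)·(k1 + k2).
t=1.000000, y=0.000000:
  k1 = f(1.000000, 0.000000) = 2.670000
  k2 = f(1.550000, 1.468500) = 4.623105
  y ← 0.000000 + (0.55/2)·(2.670000 + 4.623105) = 2.005604
t=1.550000, y=2.005604:
  k1 = f(1.550000, 2.005604) = 5.337453
  k2 = f(2.100000, 4.941203) = 9.241800
  y ← 2.005604 + (0.55/2)·(5.337453 + 9.241800) = 6.014899
t=2.100000, y=6.014899:
  k1 = f(2.100000, 6.014899) = 10.669815
  k2 = f(2.650000, 11.883297) = 18.474785
  y ← 6.014899 + (0.55/2)·(10.669815 + 18.474785) = 14.029663
y(2.65) ≈ 14.0297

14.0297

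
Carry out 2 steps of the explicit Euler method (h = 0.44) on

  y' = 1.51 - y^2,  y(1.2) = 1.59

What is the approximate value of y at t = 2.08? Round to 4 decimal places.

Euler: y_{n+1} = y_n + h·f(t_n, y_n).
t=1.200000, y=1.590000: f=-1.018100 → y ← 1.590000 + 0.44·(-1.018100) = 1.142036
t=1.640000, y=1.142036: f=0.205754 → y ← 1.142036 + 0.44·0.205754 = 1.232568
y(2.08) ≈ 1.2326

1.2326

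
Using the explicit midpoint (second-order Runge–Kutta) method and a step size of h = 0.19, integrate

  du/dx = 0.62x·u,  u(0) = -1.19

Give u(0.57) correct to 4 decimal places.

-1.3153

Midpoint: k1 = f(x_n, u_n); k2 = f(x_n + h/2, u_n + (h/2)·k1); u_{n+1} = u_n + h·k2.
x=0.000000, u=-1.190000:
  k1 = f(0.000000, -1.190000) = 0.000000
  k2 = f(0.095000, -1.190000) = -0.070091
  u ← -1.190000 + 0.19·(-0.070091) = -1.203317
x=0.190000, u=-1.203317:
  k1 = f(0.190000, -1.203317) = -0.141751
  k2 = f(0.285000, -1.216784) = -0.215006
  u ← -1.203317 + 0.19·(-0.215006) = -1.244168
x=0.380000, u=-1.244168:
  k1 = f(0.380000, -1.244168) = -0.293126
  k2 = f(0.475000, -1.272015) = -0.374609
  u ← -1.244168 + 0.19·(-0.374609) = -1.315344
u(0.57) ≈ -1.3153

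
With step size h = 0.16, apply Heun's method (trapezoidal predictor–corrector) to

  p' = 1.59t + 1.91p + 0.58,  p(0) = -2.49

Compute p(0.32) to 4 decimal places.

-4.2070

Heun: k1 = f(t_n, p_n); k2 = f(t_n + h, p_n + h·k1); p_{n+1} = p_n + (h/2)·(k1 + k2).
t=0.000000, p=-2.490000:
  k1 = f(0.000000, -2.490000) = -4.175900
  k2 = f(0.160000, -3.158144) = -5.197655
  p ← -2.490000 + (0.16/2)·(-4.175900 + (-5.197655)) = -3.239884
t=0.160000, p=-3.239884:
  k1 = f(0.160000, -3.239884) = -5.353779
  k2 = f(0.320000, -4.096489) = -6.735494
  p ← -3.239884 + (0.16/2)·(-5.353779 + (-6.735494)) = -4.207026
p(0.32) ≈ -4.2070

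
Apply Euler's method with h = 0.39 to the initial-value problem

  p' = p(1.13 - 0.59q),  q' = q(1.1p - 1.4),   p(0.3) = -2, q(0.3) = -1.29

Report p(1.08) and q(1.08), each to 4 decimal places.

-4.5898, -0.5403

Euler on (p,q): p_{n+1} = p_n + h·p', q_{n+1} = q_n + h·q'.
0.300000: (-2.000000, -1.290000); f=(-3.782200, 4.644000) → (-3.475058, 0.521160)
0.690000: (-3.475058, 0.521160); f=(-2.858289, -2.721791) → (-4.589791, -0.540339)
(p(1.08), q(1.08)) ≈ (-4.5898, -0.5403)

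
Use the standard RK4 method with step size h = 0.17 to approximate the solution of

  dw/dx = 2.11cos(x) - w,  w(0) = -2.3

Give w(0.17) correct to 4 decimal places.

RK4: k1 = f(x_n, w_n); k2 = f(x_n + h/2, w_n + (h/2)·k1); k3 = f(x_n + h/2, w_n + (h/2)·k2); k4 = f(x_n + h, w_n + h·k3); w_{n+1} = w_n + (h/6)·(k1 + 2k2 + 2k3 + k4).
x=0.000000, w=-2.300000:
  k1 = f(0.000000, -2.300000) = 4.410000
  k2 = f(0.085000, -1.925150) = 4.027532
  k3 = f(0.085000, -1.957660) = 4.060042
  k4 = f(0.170000, -1.609793) = 3.689377
  w ← -2.300000 + (0.17/6)·(k1 + 2k2 + 2k3 + k4) = -1.612222
w(0.17) ≈ -1.6122

-1.6122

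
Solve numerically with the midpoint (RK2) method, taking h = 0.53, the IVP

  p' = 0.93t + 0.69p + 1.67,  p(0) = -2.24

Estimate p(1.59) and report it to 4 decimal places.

Midpoint: k1 = f(t_n, p_n); k2 = f(t_n + h/2, p_n + (h/2)·k1); p_{n+1} = p_n + h·k2.
t=0.000000, p=-2.240000:
  k1 = f(0.000000, -2.240000) = 0.124400
  k2 = f(0.265000, -2.207034) = 0.393597
  p ← -2.240000 + 0.53·0.393597 = -2.031394
t=0.530000, p=-2.031394:
  k1 = f(0.530000, -2.031394) = 0.761238
  k2 = f(0.795000, -1.829666) = 1.146881
  p ← -2.031394 + 0.53·1.146881 = -1.423547
t=1.060000, p=-1.423547:
  k1 = f(1.060000, -1.423547) = 1.673553
  k2 = f(1.325000, -0.980056) = 2.226012
  p ← -1.423547 + 0.53·2.226012 = -0.243761
p(1.59) ≈ -0.2438

-0.2438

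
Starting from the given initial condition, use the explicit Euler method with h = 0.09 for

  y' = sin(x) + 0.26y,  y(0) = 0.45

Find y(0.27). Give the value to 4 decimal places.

0.5067

Euler: y_{n+1} = y_n + h·f(x_n, y_n).
x=0.000000, y=0.450000: f=0.117000 → y ← 0.450000 + 0.09·0.117000 = 0.460530
x=0.090000, y=0.460530: f=0.209616 → y ← 0.460530 + 0.09·0.209616 = 0.479395
x=0.180000, y=0.479395: f=0.303672 → y ← 0.479395 + 0.09·0.303672 = 0.506726
y(0.27) ≈ 0.5067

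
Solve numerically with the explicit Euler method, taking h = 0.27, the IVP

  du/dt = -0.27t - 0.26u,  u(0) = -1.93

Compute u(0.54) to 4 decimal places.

Euler: u_{n+1} = u_n + h·f(t_n, u_n).
t=0.000000, u=-1.930000: f=0.501800 → u ← -1.930000 + 0.27·0.501800 = -1.794514
t=0.270000, u=-1.794514: f=0.393674 → u ← -1.794514 + 0.27·0.393674 = -1.688222
u(0.54) ≈ -1.6882

-1.6882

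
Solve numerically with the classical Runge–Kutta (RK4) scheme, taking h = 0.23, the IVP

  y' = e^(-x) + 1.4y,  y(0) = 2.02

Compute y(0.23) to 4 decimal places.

RK4: k1 = f(x_n, y_n); k2 = f(x_n + h/2, y_n + (h/2)·k1); k3 = f(x_n + h/2, y_n + (h/2)·k2); k4 = f(x_n + h, y_n + h·k3); y_{n+1} = y_n + (h/6)·(k1 + 2k2 + 2k3 + k4).
x=0.000000, y=2.020000:
  k1 = f(0.000000, 2.020000) = 3.828000
  k2 = f(0.115000, 2.460220) = 4.335674
  k3 = f(0.115000, 2.518603) = 4.417410
  k4 = f(0.230000, 3.036004) = 5.044940
  y ← 2.020000 + (0.23/6)·(k1 + 2k2 + 2k3 + k4) = 3.031199
y(0.23) ≈ 3.0312

3.0312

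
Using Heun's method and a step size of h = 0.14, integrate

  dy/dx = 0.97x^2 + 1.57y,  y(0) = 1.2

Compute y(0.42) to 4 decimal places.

2.3391

Heun: k1 = f(x_n, y_n); k2 = f(x_n + h, y_n + h·k1); y_{n+1} = y_n + (h/2)·(k1 + k2).
x=0.000000, y=1.200000:
  k1 = f(0.000000, 1.200000) = 1.884000
  k2 = f(0.140000, 1.463760) = 2.317115
  y ← 1.200000 + (0.14/2)·(1.884000 + 2.317115) = 1.494078
x=0.140000, y=1.494078:
  k1 = f(0.140000, 1.494078) = 2.364715
  k2 = f(0.280000, 1.825138) = 2.941515
  y ← 1.494078 + (0.14/2)·(2.364715 + 2.941515) = 1.865514
x=0.280000, y=1.865514:
  k1 = f(0.280000, 1.865514) = 3.004905
  k2 = f(0.420000, 2.286201) = 3.760443
  y ← 1.865514 + (0.14/2)·(3.004905 + 3.760443) = 2.339089
y(0.42) ≈ 2.3391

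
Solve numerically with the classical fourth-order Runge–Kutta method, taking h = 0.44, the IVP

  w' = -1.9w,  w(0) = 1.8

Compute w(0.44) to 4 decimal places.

RK4: k1 = f(x_n, w_n); k2 = f(x_n + h/2, w_n + (h/2)·k1); k3 = f(x_n + h/2, w_n + (h/2)·k2); k4 = f(x_n + h, w_n + h·k3); w_{n+1} = w_n + (h/6)·(k1 + 2k2 + 2k3 + k4).
x=0.000000, w=1.800000:
  k1 = f(0.000000, 1.800000) = -3.420000
  k2 = f(0.220000, 1.047600) = -1.990440
  k3 = f(0.220000, 1.362103) = -2.587996
  k4 = f(0.440000, 0.661282) = -1.256435
  w ← 1.800000 + (0.44/6)·(k1 + 2k2 + 2k3 + k4) = 0.785557
w(0.44) ≈ 0.7856

0.7856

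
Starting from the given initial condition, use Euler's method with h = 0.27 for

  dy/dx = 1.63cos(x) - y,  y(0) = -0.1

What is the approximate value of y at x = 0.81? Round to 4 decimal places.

Euler: y_{n+1} = y_n + h·f(x_n, y_n).
x=0.000000, y=-0.100000: f=1.730000 → y ← -0.100000 + 0.27·1.730000 = 0.367100
x=0.270000, y=0.367100: f=1.203847 → y ← 0.367100 + 0.27·1.203847 = 0.692139
x=0.540000, y=0.692139: f=0.705927 → y ← 0.692139 + 0.27·0.705927 = 0.882739
y(0.81) ≈ 0.8827

0.8827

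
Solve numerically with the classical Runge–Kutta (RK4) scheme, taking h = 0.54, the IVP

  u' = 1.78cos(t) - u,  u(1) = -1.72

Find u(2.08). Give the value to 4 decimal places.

RK4: k1 = f(t_n, u_n); k2 = f(t_n + h/2, u_n + (h/2)·k1); k3 = f(t_n + h/2, u_n + (h/2)·k2); k4 = f(t_n + h, u_n + h·k3); u_{n+1} = u_n + (h/6)·(k1 + 2k2 + 2k3 + k4).
t=1.000000, u=-1.720000:
  k1 = f(1.000000, -1.720000) = 2.681738
  k2 = f(1.270000, -0.995931) = 1.523311
  k3 = f(1.270000, -1.308706) = 1.836086
  k4 = f(1.540000, -0.728514) = 0.783322
  u ← -1.720000 + (0.54/6)·(k1 + 2k2 + 2k3 + k4) = -0.803453
t=1.540000, u=-0.803453:
  k1 = f(1.540000, -0.803453) = 0.858262
  k2 = f(1.810000, -0.571722) = 0.149989
  k3 = f(1.810000, -0.762956) = 0.341222
  k4 = f(2.080000, -0.619193) = -0.248525
  u ← -0.803453 + (0.54/6)·(k1 + 2k2 + 2k3 + k4) = -0.660159
u(2.08) ≈ -0.6602

-0.6602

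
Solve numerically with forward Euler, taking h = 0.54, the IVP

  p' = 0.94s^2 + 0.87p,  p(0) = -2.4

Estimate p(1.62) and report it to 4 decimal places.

-6.8109

Euler: p_{n+1} = p_n + h·f(s_n, p_n).
s=0.000000, p=-2.400000: f=-2.088000 → p ← -2.400000 + 0.54·(-2.088000) = -3.527520
s=0.540000, p=-3.527520: f=-2.794838 → p ← -3.527520 + 0.54·(-2.794838) = -5.036733
s=1.080000, p=-5.036733: f=-3.285541 → p ← -5.036733 + 0.54·(-3.285541) = -6.810925
p(1.62) ≈ -6.8109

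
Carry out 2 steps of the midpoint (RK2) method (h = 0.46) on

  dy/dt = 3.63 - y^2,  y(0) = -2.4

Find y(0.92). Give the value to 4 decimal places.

-36.4862

Midpoint: k1 = f(t_n, y_n); k2 = f(t_n + h/2, y_n + (h/2)·k1); y_{n+1} = y_n + h·k2.
t=0.000000, y=-2.400000:
  k1 = f(0.000000, -2.400000) = -2.130000
  k2 = f(0.230000, -2.889900) = -4.721522
  y ← -2.400000 + 0.46·(-4.721522) = -4.571900
t=0.460000, y=-4.571900:
  k1 = f(0.460000, -4.571900) = -17.272271
  k2 = f(0.690000, -8.544522) = -69.378863
  y ← -4.571900 + 0.46·(-69.378863) = -36.486177
y(0.92) ≈ -36.4862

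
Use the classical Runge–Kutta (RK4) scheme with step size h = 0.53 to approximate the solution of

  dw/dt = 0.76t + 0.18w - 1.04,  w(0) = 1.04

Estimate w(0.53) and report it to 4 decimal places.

RK4: k1 = f(t_n, w_n); k2 = f(t_n + h/2, w_n + (h/2)·k1); k3 = f(t_n + h/2, w_n + (h/2)·k2); k4 = f(t_n + h, w_n + h·k3); w_{n+1} = w_n + (h/6)·(k1 + 2k2 + 2k3 + k4).
t=0.000000, w=1.040000:
  k1 = f(0.000000, 1.040000) = -0.852800
  k2 = f(0.265000, 0.814008) = -0.692079
  k3 = f(0.265000, 0.856599) = -0.684412
  k4 = f(0.530000, 0.677262) = -0.515293
  w ← 1.040000 + (0.53/6)·(k1 + 2k2 + 2k3 + k4) = 0.675972
w(0.53) ≈ 0.6760

0.6760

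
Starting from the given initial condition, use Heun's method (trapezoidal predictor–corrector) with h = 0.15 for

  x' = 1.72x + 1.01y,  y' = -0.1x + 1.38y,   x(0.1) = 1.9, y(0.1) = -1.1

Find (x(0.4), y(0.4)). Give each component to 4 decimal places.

Heun on (x,y): k1 = f(t_n, state_n); k2 = f(t_n + h, state_n + h·k1); state_{n+1} = state_n + (h/2)·(k1 + k2).
0.100000: (1.900000, -1.100000)
  k1 = (2.157000, -1.708000)
  predictor → (2.223550, -1.356200)
  k2 = (2.454744, -2.093911)
  → (2.245881, -1.385143)
0.250000: (2.245881, -1.385143)
  k1 = (2.463920, -2.136086)
  predictor → (2.615469, -1.705556)
  k2 = (2.775995, -2.615214)
  → (2.638874, -1.741491)
(x(0.4), y(0.4)) ≈ (2.6389, -1.7415)

2.6389, -1.7415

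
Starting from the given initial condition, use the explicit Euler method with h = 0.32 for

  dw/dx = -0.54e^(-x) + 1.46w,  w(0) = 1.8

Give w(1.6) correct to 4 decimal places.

Euler: w_{n+1} = w_n + h·f(x_n, w_n).
x=0.000000, w=1.800000: f=2.088000 → w ← 1.800000 + 0.32·2.088000 = 2.468160
x=0.320000, w=2.468160: f=3.211393 → w ← 2.468160 + 0.32·3.211393 = 3.495806
x=0.640000, w=3.495806: f=4.819139 → w ← 3.495806 + 0.32·4.819139 = 5.037930
x=0.960000, w=5.037930: f=7.148616 → w ← 5.037930 + 0.32·7.148616 = 7.325487
x=1.280000, w=7.325487: f=10.545071 → w ← 7.325487 + 0.32·10.545071 = 10.699910
w(1.6) ≈ 10.6999

10.6999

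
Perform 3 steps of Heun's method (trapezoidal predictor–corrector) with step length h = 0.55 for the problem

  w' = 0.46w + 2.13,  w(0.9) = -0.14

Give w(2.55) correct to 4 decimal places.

Heun: k1 = f(x_n, w_n); k2 = f(x_n + h, w_n + h·k1); w_{n+1} = w_n + (h/2)·(k1 + k2).
x=0.900000, w=-0.140000:
  k1 = f(0.900000, -0.140000) = 2.065600
  k2 = f(1.450000, 0.996080) = 2.588197
  w ← -0.140000 + (0.55/2)·(2.065600 + 2.588197) = 1.139794
x=1.450000, w=1.139794:
  k1 = f(1.450000, 1.139794) = 2.654305
  k2 = f(2.000000, 2.599662) = 3.325845
  w ← 1.139794 + (0.55/2)·(2.654305 + 3.325845) = 2.784335
x=2.000000, w=2.784335:
  k1 = f(2.000000, 2.784335) = 3.410794
  k2 = f(2.550000, 4.660272) = 4.273725
  w ← 2.784335 + (0.55/2)·(3.410794 + 4.273725) = 4.897578
w(2.55) ≈ 4.8976

4.8976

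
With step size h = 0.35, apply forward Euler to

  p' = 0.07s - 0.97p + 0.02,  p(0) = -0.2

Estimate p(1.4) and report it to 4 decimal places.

Euler: p_{n+1} = p_n + h·f(s_n, p_n).
s=0.000000, p=-0.200000: f=0.214000 → p ← -0.200000 + 0.35·0.214000 = -0.125100
s=0.350000, p=-0.125100: f=0.165847 → p ← -0.125100 + 0.35·0.165847 = -0.067054
s=0.700000, p=-0.067054: f=0.134042 → p ← -0.067054 + 0.35·0.134042 = -0.020139
s=1.050000, p=-0.020139: f=0.113035 → p ← -0.020139 + 0.35·0.113035 = 0.019423
p(1.4) ≈ 0.0194

0.0194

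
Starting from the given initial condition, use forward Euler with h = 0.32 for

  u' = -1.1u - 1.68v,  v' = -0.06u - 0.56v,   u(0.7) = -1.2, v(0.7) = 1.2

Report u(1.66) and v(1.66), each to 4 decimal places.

-1.4080, 0.7296

Euler on (u,v): u_{n+1} = u_n + h·u', v_{n+1} = v_n + h·v'.
0.700000: (-1.200000, 1.200000); f=(-0.696000, -0.600000) → (-1.422720, 1.008000)
1.020000: (-1.422720, 1.008000); f=(-0.128448, -0.479117) → (-1.463823, 0.854683)
1.340000: (-1.463823, 0.854683); f=(0.174339, -0.390793) → (-1.408035, 0.729629)
(u(1.66), v(1.66)) ≈ (-1.4080, 0.7296)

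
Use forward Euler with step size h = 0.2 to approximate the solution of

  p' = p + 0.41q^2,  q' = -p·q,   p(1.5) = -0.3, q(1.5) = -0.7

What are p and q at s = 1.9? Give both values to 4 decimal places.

-0.3386, -0.7895

Euler on (p,q): p_{n+1} = p_n + h·p', q_{n+1} = q_n + h·q'.
1.500000: (-0.300000, -0.700000); f=(-0.099100, -0.210000) → (-0.319820, -0.742000)
1.700000: (-0.319820, -0.742000); f=(-0.094089, -0.237306) → (-0.338638, -0.789461)
(p(1.9), q(1.9)) ≈ (-0.3386, -0.7895)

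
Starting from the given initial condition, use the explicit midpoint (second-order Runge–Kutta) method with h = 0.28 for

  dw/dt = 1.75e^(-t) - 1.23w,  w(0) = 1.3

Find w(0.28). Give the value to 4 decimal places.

Midpoint: k1 = f(t_n, w_n); k2 = f(t_n + h/2, w_n + (h/2)·k1); w_{n+1} = w_n + h·k2.
t=0.000000, w=1.300000:
  k1 = f(0.000000, 1.300000) = 0.151000
  k2 = f(0.140000, 1.321140) = -0.103625
  w ← 1.300000 + 0.28·(-0.103625) = 1.270985
w(0.28) ≈ 1.2710

1.2710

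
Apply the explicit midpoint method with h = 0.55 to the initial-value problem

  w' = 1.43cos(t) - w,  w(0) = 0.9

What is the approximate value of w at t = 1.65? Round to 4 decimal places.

Midpoint: k1 = f(t_n, w_n); k2 = f(t_n + h/2, w_n + (h/2)·k1); w_{n+1} = w_n + h·k2.
t=0.000000, w=0.900000:
  k1 = f(0.000000, 0.900000) = 0.530000
  k2 = f(0.275000, 1.045750) = 0.330518
  w ← 0.900000 + 0.55·0.330518 = 1.081785
t=0.550000, w=1.081785:
  k1 = f(0.550000, 1.081785) = 0.137325
  k2 = f(0.825000, 1.119549) = -0.149213
  w ← 1.081785 + 0.55·(-0.149213) = 0.999718
t=1.100000, w=0.999718:
  k1 = f(1.100000, 0.999718) = -0.351075
  k2 = f(1.375000, 0.903172) = -0.624969
  w ← 0.999718 + 0.55·(-0.624969) = 0.655985
w(1.65) ≈ 0.6560

0.6560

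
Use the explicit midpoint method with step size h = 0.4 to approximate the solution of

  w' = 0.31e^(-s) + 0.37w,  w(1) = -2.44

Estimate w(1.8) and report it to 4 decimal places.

Midpoint: k1 = f(s_n, w_n); k2 = f(s_n + h/2, w_n + (h/2)·k1); w_{n+1} = w_n + h·k2.
s=1.000000, w=-2.440000:
  k1 = f(1.000000, -2.440000) = -0.788757
  k2 = f(1.200000, -2.597751) = -0.867798
  w ← -2.440000 + 0.4·(-0.867798) = -2.787119
s=1.400000, w=-2.787119:
  k1 = f(1.400000, -2.787119) = -0.954789
  k2 = f(1.600000, -2.978077) = -1.039301
  w ← -2.787119 + 0.4·(-1.039301) = -3.202839
w(1.8) ≈ -3.2028

-3.2028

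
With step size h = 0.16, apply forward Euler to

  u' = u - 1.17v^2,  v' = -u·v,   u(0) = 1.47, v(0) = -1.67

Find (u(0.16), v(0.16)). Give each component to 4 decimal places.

Euler on (u,v): u_{n+1} = u_n + h·u', v_{n+1} = v_n + h·v'.
0.000000: (1.470000, -1.670000); f=(-1.793013, 2.454900) → (1.183118, -1.277216)
(u(0.16), v(0.16)) ≈ (1.1831, -1.2772)

1.1831, -1.2772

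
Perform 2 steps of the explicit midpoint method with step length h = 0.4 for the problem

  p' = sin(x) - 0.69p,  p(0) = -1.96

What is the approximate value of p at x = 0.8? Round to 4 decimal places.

-0.8734

Midpoint: k1 = f(x_n, p_n); k2 = f(x_n + h/2, p_n + (h/2)·k1); p_{n+1} = p_n + h·k2.
x=0.000000, p=-1.960000:
  k1 = f(0.000000, -1.960000) = 1.352400
  k2 = f(0.200000, -1.689520) = 1.364438
  p ← -1.960000 + 0.4·1.364438 = -1.414225
x=0.400000, p=-1.414225:
  k1 = f(0.400000, -1.414225) = 1.365233
  k2 = f(0.600000, -1.141178) = 1.352055
  p ← -1.414225 + 0.4·1.352055 = -0.873403
p(0.8) ≈ -0.8734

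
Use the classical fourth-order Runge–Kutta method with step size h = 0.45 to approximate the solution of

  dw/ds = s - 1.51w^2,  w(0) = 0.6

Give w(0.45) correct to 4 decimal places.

0.5085

RK4: k1 = f(s_n, w_n); k2 = f(s_n + h/2, w_n + (h/2)·k1); k3 = f(s_n + h/2, w_n + (h/2)·k2); k4 = f(s_n + h, w_n + h·k3); w_{n+1} = w_n + (h/6)·(k1 + 2k2 + 2k3 + k4).
s=0.000000, w=0.600000:
  k1 = f(0.000000, 0.600000) = -0.543600
  k2 = f(0.225000, 0.477690) = -0.119563
  k3 = f(0.225000, 0.573098) = -0.270947
  k4 = f(0.450000, 0.478074) = 0.104882
  w ← 0.600000 + (0.45/6)·(k1 + 2k2 + 2k3 + k4) = 0.508520
w(0.45) ≈ 0.5085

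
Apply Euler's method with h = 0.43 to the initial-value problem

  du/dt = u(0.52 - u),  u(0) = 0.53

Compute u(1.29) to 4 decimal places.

0.5246

Euler: u_{n+1} = u_n + h·f(t_n, u_n).
t=0.000000, u=0.530000: f=-0.005300 → u ← 0.530000 + 0.43·(-0.005300) = 0.527721
t=0.430000, u=0.527721: f=-0.004075 → u ← 0.527721 + 0.43·(-0.004075) = 0.525969
t=0.860000, u=0.525969: f=-0.003139 → u ← 0.525969 + 0.43·(-0.003139) = 0.524619
u(1.29) ≈ 0.5246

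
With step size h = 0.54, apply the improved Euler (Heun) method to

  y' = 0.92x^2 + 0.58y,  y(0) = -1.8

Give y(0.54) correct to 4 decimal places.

-2.3796

Heun: k1 = f(x_n, y_n); k2 = f(x_n + h, y_n + h·k1); y_{n+1} = y_n + (h/2)·(k1 + k2).
x=0.000000, y=-1.800000:
  k1 = f(0.000000, -1.800000) = -1.044000
  k2 = f(0.540000, -2.363760) = -1.102709
  y ← -1.800000 + (0.54/2)·(-1.044000 + (-1.102709)) = -2.379611
y(0.54) ≈ -2.3796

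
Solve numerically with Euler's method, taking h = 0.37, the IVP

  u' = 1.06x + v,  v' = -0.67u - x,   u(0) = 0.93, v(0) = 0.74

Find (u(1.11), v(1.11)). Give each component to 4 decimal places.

1.8551, -0.5808

Euler on (u,v): u_{n+1} = u_n + h·u', v_{n+1} = v_n + h·v'.
0.000000: (0.930000, 0.740000); f=(0.740000, -0.623100) → (1.203800, 0.509453)
0.370000: (1.203800, 0.509453); f=(0.901653, -1.176546) → (1.537412, 0.074131)
0.740000: (1.537412, 0.074131); f=(0.858531, -1.770066) → (1.855068, -0.580793)
(u(1.11), v(1.11)) ≈ (1.8551, -0.5808)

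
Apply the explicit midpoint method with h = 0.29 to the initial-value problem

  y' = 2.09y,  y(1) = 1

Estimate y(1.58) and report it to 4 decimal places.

Midpoint: k1 = f(x_n, y_n); k2 = f(x_n + h/2, y_n + (h/2)·k1); y_{n+1} = y_n + h·k2.
x=1.000000, y=1.000000:
  k1 = f(1.000000, 1.000000) = 2.090000
  k2 = f(1.145000, 1.303050) = 2.723374
  y ← 1.000000 + 0.29·2.723374 = 1.789779
x=1.290000, y=1.789779:
  k1 = f(1.290000, 1.789779) = 3.740637
  k2 = f(1.435000, 2.332171) = 4.874237
  y ← 1.789779 + 0.29·4.874237 = 3.203307
y(1.58) ≈ 3.2033

3.2033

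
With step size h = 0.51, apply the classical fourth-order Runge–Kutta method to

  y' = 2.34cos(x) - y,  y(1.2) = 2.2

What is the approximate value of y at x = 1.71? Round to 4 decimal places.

1.4078

RK4: k1 = f(x_n, y_n); k2 = f(x_n + h/2, y_n + (h/2)·k1); k3 = f(x_n + h/2, y_n + (h/2)·k2); k4 = f(x_n + h, y_n + h·k3); y_{n+1} = y_n + (h/6)·(k1 + 2k2 + 2k3 + k4).
x=1.200000, y=2.200000:
  k1 = f(1.200000, 2.200000) = -1.352083
  k2 = f(1.455000, 1.855219) = -1.584861
  k3 = f(1.455000, 1.795861) = -1.525502
  k4 = f(1.710000, 1.421994) = -1.746679
  y ← 2.200000 + (0.51/6)·(k1 + 2k2 + 2k3 + k4) = 1.407844
y(1.71) ≈ 1.4078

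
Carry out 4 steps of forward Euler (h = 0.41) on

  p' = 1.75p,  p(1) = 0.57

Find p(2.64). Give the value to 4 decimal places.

Euler: p_{n+1} = p_n + h·f(t_n, p_n).
t=1.000000, p=0.570000: f=0.997500 → p ← 0.570000 + 0.41·0.997500 = 0.978975
t=1.410000, p=0.978975: f=1.713206 → p ← 0.978975 + 0.41·1.713206 = 1.681390
t=1.820000, p=1.681390: f=2.942432 → p ← 1.681390 + 0.41·2.942432 = 2.887787
t=2.230000, p=2.887787: f=5.053627 → p ← 2.887787 + 0.41·5.053627 = 4.959773
p(2.64) ≈ 4.9598

4.9598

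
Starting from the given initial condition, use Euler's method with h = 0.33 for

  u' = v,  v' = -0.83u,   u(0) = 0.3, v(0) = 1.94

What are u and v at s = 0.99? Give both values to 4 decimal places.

Euler on (u,v): u_{n+1} = u_n + h·u', v_{n+1} = v_n + h·v'.
0.000000: (0.300000, 1.940000); f=(1.940000, -0.249000) → (0.940200, 1.857830)
0.330000: (0.940200, 1.857830); f=(1.857830, -0.780366) → (1.553284, 1.600309)
0.660000: (1.553284, 1.600309); f=(1.600309, -1.289226) → (2.081386, 1.174865)
(u(0.99), v(0.99)) ≈ (2.0814, 1.1749)

2.0814, 1.1749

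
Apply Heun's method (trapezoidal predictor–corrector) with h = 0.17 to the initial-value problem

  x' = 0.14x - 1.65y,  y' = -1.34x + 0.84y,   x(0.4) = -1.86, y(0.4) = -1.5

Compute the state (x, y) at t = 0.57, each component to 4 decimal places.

Heun on (x,y): k1 = f(t_n, state_n); k2 = f(t_n + h, state_n + h·k1); state_{n+1} = state_n + (h/2)·(k1 + k2).
0.400000: (-1.860000, -1.500000)
  k1 = (2.214600, 1.232400)
  predictor → (-1.483518, -1.290492)
  k2 = (1.921619, 0.903901)
  → (-1.508421, -1.318414)
(x(0.57), y(0.57)) ≈ (-1.5084, -1.3184)

-1.5084, -1.3184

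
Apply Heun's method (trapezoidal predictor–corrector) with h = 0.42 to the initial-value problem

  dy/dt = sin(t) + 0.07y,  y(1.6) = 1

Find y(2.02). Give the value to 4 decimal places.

Heun: k1 = f(t_n, y_n); k2 = f(t_n + h, y_n + h·k1); y_{n+1} = y_n + (h/2)·(k1 + k2).
t=1.600000, y=1.000000:
  k1 = f(1.600000, 1.000000) = 1.069574
  k2 = f(2.020000, 1.449221) = 1.002239
  y ← 1.000000 + (0.42/2)·(1.069574 + 1.002239) = 1.435081
y(2.02) ≈ 1.4351

1.4351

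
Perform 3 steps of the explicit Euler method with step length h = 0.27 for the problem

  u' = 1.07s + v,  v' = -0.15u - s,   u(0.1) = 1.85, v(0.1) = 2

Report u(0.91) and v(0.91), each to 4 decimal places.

Euler on (u,v): u_{n+1} = u_n + h·u', v_{n+1} = v_n + h·v'.
0.100000: (1.850000, 2.000000); f=(2.107000, -0.377500) → (2.418890, 1.898075)
0.370000: (2.418890, 1.898075); f=(2.293975, -0.732834) → (3.038263, 1.700210)
0.640000: (3.038263, 1.700210); f=(2.385010, -1.095739) → (3.682216, 1.404360)
(u(0.91), v(0.91)) ≈ (3.6822, 1.4044)

3.6822, 1.4044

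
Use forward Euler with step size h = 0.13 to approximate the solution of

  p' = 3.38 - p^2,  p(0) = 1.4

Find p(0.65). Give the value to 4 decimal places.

1.8171

Euler: p_{n+1} = p_n + h·f(x_n, p_n).
x=0.000000, p=1.400000: f=1.420000 → p ← 1.400000 + 0.13·1.420000 = 1.584600
x=0.130000, p=1.584600: f=0.869043 → p ← 1.584600 + 0.13·0.869043 = 1.697576
x=0.260000, p=1.697576: f=0.498237 → p ← 1.697576 + 0.13·0.498237 = 1.762346
x=0.390000, p=1.762346: f=0.274135 → p ← 1.762346 + 0.13·0.274135 = 1.797984
x=0.520000, p=1.797984: f=0.147254 → p ← 1.797984 + 0.13·0.147254 = 1.817127
p(0.65) ≈ 1.8171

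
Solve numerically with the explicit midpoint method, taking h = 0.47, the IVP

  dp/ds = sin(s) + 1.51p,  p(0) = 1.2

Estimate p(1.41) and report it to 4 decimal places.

Midpoint: k1 = f(s_n, p_n); k2 = f(s_n + h/2, p_n + (h/2)·k1); p_{n+1} = p_n + h·k2.
s=0.000000, p=1.200000:
  k1 = f(0.000000, 1.200000) = 1.812000
  k2 = f(0.235000, 1.625820) = 2.687831
  p ← 1.200000 + 0.47·2.687831 = 2.463281
s=0.470000, p=2.463281:
  k1 = f(0.470000, 2.463281) = 4.172440
  k2 = f(0.705000, 3.443804) = 5.848178
  p ← 2.463281 + 0.47·5.848178 = 5.211924
s=0.940000, p=5.211924:
  k1 = f(0.940000, 5.211924) = 8.677564
  k2 = f(1.175000, 7.251152) = 11.871929
  p ← 5.211924 + 0.47·11.871929 = 10.791731
p(1.41) ≈ 10.7917

10.7917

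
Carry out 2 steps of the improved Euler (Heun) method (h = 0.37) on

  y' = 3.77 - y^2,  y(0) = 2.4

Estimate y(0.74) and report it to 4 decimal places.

2.1078

Heun: k1 = f(t_n, y_n); k2 = f(t_n + h, y_n + h·k1); y_{n+1} = y_n + (h/2)·(k1 + k2).
t=0.000000, y=2.400000:
  k1 = f(0.000000, 2.400000) = -1.990000
  k2 = f(0.370000, 1.663700) = 1.002102
  y ← 2.400000 + (0.37/2)·(-1.990000 + 1.002102) = 2.217239
t=0.370000, y=2.217239:
  k1 = f(0.370000, 2.217239) = -1.146148
  k2 = f(0.740000, 1.793164) = 0.554563
  y ← 2.217239 + (0.37/2)·(-1.146148 + 0.554563) = 2.107796
y(0.74) ≈ 2.1078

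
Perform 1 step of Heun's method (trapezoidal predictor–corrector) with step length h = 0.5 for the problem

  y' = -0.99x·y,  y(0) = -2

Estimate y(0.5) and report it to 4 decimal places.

-1.7525

Heun: k1 = f(x_n, y_n); k2 = f(x_n + h, y_n + h·k1); y_{n+1} = y_n + (h/2)·(k1 + k2).
x=0.000000, y=-2.000000:
  k1 = f(0.000000, -2.000000) = 0.000000
  k2 = f(0.500000, -2.000000) = 0.990000
  y ← -2.000000 + (0.5/2)·(0.000000 + 0.990000) = -1.752500
y(0.5) ≈ -1.7525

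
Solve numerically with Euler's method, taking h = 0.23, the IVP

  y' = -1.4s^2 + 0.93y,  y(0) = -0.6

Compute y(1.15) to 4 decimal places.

-2.1710

Euler: y_{n+1} = y_n + h·f(s_n, y_n).
s=0.000000, y=-0.600000: f=-0.558000 → y ← -0.600000 + 0.23·(-0.558000) = -0.728340
s=0.230000, y=-0.728340: f=-0.751416 → y ← -0.728340 + 0.23·(-0.751416) = -0.901166
s=0.460000, y=-0.901166: f=-1.134324 → y ← -0.901166 + 0.23·(-1.134324) = -1.162060
s=0.690000, y=-1.162060: f=-1.747256 → y ← -1.162060 + 0.23·(-1.747256) = -1.563929
s=0.920000, y=-1.563929: f=-2.639414 → y ← -1.563929 + 0.23·(-2.639414) = -2.170994
y(1.15) ≈ -2.1710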